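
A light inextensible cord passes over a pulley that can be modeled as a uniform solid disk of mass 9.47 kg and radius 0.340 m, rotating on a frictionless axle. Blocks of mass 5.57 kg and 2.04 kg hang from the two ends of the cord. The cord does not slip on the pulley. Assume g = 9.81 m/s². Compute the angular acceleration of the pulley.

I = ½MR² = (1/2)(9.47)(0.340)² = 0.5474 kg·m².
Heavier block: m₁g − T₁ = m₁a. Lighter block: T₂ − m₂g = m₂a.
Pulley: (T₁ − T₂)R = Iα = I(a/R), so T₁ − T₂ = (I/R²)a = (1/2)M_p a = 4.735·a.
Adding the three: (m₁ − m₂)g = (m₁ + m₂ + 4.735)a, so a = (5.57 − 2.04)(9.81)/(5.57 + 2.04 + 4.735) = 2.805 m/s².
α = a/R = 2.805/0.340 = 8.250 rad/s².

α ≈ 8.25 rad/s²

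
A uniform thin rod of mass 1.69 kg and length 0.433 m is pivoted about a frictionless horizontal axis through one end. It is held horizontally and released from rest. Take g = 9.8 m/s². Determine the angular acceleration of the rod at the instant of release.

α ≈ 33.9 rad/s²

About the pivot, I = (1/3)ML² = (1/3)(1.69)(0.433)² = 0.1056 kg·m².
The weight acts at the center, a distance L/2 = 0.2165 m from the pivot; τ = Mg(L/2) = 3.586 N·m.
α = τ/I = 3.586/0.1056 = 33.95 rad/s².
(Equivalently α = (3g/(2L)) = 33.95 rad/s².)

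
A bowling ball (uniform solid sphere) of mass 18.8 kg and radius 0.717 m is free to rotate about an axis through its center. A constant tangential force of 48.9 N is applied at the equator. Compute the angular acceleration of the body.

I = (2/5)MR² = (2/5)(18.8)(0.717)² = 3.866 kg·m².
τ = F R = (48.9)(0.717) = 35.06 N·m.
Newton's second law for rotation, τ = Iα, gives α = τ/I = 35.06/3.866 = 9.069 rad/s².

α ≈ 9.07 rad/s²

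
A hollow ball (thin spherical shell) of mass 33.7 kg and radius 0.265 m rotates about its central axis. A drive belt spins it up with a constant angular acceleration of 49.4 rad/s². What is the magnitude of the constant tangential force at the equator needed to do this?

F ≈ 294 N

I = (2/3)MR² = (2/3)(33.7)(0.265)² = 1.578 kg·m².
The required torque is τ = Iα = (1.578)(49.40) = 77.94 N·m.
A tangential force at the equator gives τ = FR, so F = τ/R = 77.94/0.265 = 294.1 N.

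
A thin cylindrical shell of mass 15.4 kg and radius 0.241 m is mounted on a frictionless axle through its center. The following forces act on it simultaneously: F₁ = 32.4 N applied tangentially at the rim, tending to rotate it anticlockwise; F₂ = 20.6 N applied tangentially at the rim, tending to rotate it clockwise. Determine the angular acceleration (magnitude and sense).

I = MR² = (15.4)(0.241)² = 0.8944 kg·m².
Taking anticlockwise as positive: τ₁ = +(32.4)(0.241) = +7.808 N·m; τ₂ = −(20.6)(0.241) = −4.965 N·m.
Net torque τ = 2.844 N·m.
α = τ/I = 2.844/0.8944 = 3.179 rad/s².

α ≈ 3.18 rad/s², anticlockwise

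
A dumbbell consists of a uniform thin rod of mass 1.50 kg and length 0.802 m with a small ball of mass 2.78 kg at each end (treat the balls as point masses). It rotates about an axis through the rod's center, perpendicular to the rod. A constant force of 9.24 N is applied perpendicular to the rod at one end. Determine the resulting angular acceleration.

I_rod = (1/12)ML² = (1/12)(1.50)(0.802)² = 0.08040 kg·m².
I_balls = 2·m·(L/2)² = 2(2.78)(0.4010)² = 0.8941 kg·m².
Total I = 0.9745 kg·m².
τ = F·(L/2) = (9.24)(0.401) = 3.705 N·m.
α = τ/I = 3.705/0.9745 = 3.802 rad/s².

α ≈ 3.80 rad/s²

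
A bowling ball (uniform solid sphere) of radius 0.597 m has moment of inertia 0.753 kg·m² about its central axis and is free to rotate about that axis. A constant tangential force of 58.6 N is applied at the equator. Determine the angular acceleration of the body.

τ = F R = (58.6)(0.597) = 34.98 N·m.
Newton's second law for rotation, τ = Iα, gives α = τ/I = 34.98/0.7530 = 46.46 rad/s².

α ≈ 46.5 rad/s²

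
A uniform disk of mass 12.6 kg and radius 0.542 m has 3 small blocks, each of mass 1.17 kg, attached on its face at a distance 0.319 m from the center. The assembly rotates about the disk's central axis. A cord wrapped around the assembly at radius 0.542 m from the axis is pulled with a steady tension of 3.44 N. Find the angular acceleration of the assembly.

α ≈ 0.844 rad/s²

I_disk = ½MR² = ½(12.6)(0.542)² = 1.851 kg·m².
I_blocks = 3·m·r² = 3(1.17)(0.319)² = 0.3572 kg·m².
Total I = 2.208 kg·m².
τ = F r = (3.44)(0.542) = 1.864 N·m.
α = τ/I = 1.864/2.208 = 0.8445 rad/s².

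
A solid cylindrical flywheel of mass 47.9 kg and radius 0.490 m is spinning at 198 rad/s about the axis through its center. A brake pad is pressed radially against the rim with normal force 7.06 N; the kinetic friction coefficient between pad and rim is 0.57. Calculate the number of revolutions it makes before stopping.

≈ 9100 revolutions

I = ½MR² = (1/2)(47.9)(0.490)² = 5.750 kg·m².
Friction force f = μN = (0.57)(7.06) = 4.024 N at the rim; torque magnitude τ = fR = 1.972 N·m, opposing ω.
|α| = τ/I = 1.972/5.750 = 0.3429 rad/s² (deceleration).
ω² = ω₀² − 2|α|θ with ω = 0 ⇒ θ = ω₀²/(2|α|) = 57160 rad = 9098 rev.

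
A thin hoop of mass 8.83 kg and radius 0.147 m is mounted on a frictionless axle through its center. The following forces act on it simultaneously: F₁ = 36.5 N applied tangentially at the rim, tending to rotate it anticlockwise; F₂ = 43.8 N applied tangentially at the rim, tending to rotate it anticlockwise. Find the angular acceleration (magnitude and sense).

I = MR² = (8.83)(0.147)² = 0.1908 kg·m².
Taking anticlockwise as positive: τ₁ = +(36.5)(0.147) = +5.365 N·m; τ₂ = +(43.8)(0.147) = +6.439 N·m.
Net torque τ = 11.80 N·m.
α = τ/I = 11.80/0.1908 = 61.86 rad/s².

α ≈ 61.9 rad/s², anticlockwise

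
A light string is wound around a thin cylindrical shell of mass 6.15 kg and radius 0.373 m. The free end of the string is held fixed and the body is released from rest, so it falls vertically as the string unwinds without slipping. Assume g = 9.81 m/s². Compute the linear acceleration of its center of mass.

a ≈ 4.91 m/s²

Translation: Mg − T = Ma. Rotation about the center: TR = Iα with I = MR².
With a = αR: T = (I/R²)a = M a, so Mg = (1 + 1.000)Ma.
a = g/(1 + 1.000) = 9.81/2.000 = 4.905 m/s².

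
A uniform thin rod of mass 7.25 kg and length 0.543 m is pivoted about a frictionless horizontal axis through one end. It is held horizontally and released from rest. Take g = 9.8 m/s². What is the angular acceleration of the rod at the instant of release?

About the pivot, I = (1/3)ML² = (1/3)(7.25)(0.543)² = 0.7126 kg·m².
The weight acts at the center, a distance L/2 = 0.2715 m from the pivot; τ = Mg(L/2) = 19.29 N·m.
α = τ/I = 19.29/0.7126 = 27.07 rad/s².

α ≈ 27.1 rad/s²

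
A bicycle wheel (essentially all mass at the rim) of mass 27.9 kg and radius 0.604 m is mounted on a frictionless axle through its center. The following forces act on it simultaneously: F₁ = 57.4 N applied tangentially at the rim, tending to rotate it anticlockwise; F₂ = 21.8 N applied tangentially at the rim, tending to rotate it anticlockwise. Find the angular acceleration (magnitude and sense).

α ≈ 4.70 rad/s², anticlockwise

I = MR² = (27.9)(0.604)² = 10.18 kg·m².
Taking anticlockwise as positive: τ₁ = +(57.4)(0.604) = +34.67 N·m; τ₂ = +(21.8)(0.604) = +13.17 N·m.
Net torque τ = 47.84 N·m.
α = τ/I = 47.84/10.18 = 4.700 rad/s².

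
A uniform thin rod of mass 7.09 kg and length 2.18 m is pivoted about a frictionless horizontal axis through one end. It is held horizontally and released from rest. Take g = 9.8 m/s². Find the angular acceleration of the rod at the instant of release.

About the pivot, I = (1/3)ML² = (1/3)(7.09)(2.18)² = 11.23 kg·m².
The weight acts at the center, a distance L/2 = 1.090 m from the pivot; τ = Mg(L/2) = 75.74 N·m.
α = τ/I = 75.74/11.23 = 6.743 rad/s².
(Equivalently α = (3g/(2L)) = 6.743 rad/s².)

α ≈ 6.74 rad/s²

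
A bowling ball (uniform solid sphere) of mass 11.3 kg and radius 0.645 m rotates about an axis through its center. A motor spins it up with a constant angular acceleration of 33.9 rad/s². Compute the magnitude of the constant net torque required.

I = (2/5)MR² = (2/5)(11.3)(0.645)² = 1.880 kg·m².
τ = Iα = (1.880)(33.90) = 63.75 N·m.

τ ≈ 63.7 N·m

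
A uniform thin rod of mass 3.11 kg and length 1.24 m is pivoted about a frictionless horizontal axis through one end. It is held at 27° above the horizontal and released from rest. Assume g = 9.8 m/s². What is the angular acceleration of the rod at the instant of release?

α ≈ 10.6 rad/s²

About the pivot, I = (1/3)ML² = (1/3)(3.11)(1.24)² = 1.594 kg·m².
The weight acts at the center, a distance L/2 = 0.6200 m from the pivot; τ = Mg(L/2) cos 27° = 16.84 N·m.
α = τ/I = 16.84/1.594 = 10.56 rad/s².
(Equivalently α = (3g/(2L)) cos 27° = 10.56 rad/s².)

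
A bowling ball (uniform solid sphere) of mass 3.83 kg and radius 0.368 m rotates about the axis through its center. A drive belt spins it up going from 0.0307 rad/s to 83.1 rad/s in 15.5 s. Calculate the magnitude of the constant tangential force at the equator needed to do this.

F ≈ 3.02 N

I = (2/5)MR² = (2/5)(3.83)(0.368)² = 0.2075 kg·m².
α = Δω/Δt = (83.1 − 0.0307)/15.5 = 5.359 rad/s².
The required torque is τ = Iα = (0.2075)(5.359) = 1.112 N·m.
A tangential force at the equator gives τ = FR, so F = τ/R = 1.112/0.368 = 3.021 N.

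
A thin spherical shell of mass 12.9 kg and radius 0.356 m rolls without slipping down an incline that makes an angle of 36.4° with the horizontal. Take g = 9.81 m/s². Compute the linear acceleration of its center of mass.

Translation along the incline: Mg sinθ − f = Ma.
Rotation about the center: fR = Iα with I = (2/3)MR². No-slip gives a = αR, so f = (I/R²)a = (2/3)M a.
Substituting: Mg sinθ = (1 + 0.6667)Ma, so a = g sinθ/(1 + 0.6667) = (9.81) sin 36.4° / 1.667 = 3.493 m/s².

a ≈ 3.49 m/s²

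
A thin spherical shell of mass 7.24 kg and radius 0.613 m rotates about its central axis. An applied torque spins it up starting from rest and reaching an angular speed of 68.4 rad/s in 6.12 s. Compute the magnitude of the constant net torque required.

τ ≈ 20.3 N·m

I = (2/3)MR² = (2/3)(7.24)(0.613)² = 1.814 kg·m².
α = Δω/Δt = (68.4 − 0)/6.12 = 11.18 rad/s².
τ = Iα = (1.814)(11.18) = 20.27 N·m.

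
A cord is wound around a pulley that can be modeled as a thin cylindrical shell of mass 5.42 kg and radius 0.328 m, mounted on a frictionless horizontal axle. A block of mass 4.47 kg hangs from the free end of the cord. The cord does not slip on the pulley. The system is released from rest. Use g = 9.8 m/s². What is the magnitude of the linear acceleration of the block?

a ≈ 4.43 m/s²

I = MR² = (5.42)(0.328)² = 0.5831 kg·m².
Block: mg − T = ma. Pulley: TR = Iα. No-slip: a = αR, so T = (I/R²)a = 5.420·a.
Then mg = (m + 5.420)a, so a = (4.47)(9.8)/(4.47 + 5.420) = 4.429 m/s².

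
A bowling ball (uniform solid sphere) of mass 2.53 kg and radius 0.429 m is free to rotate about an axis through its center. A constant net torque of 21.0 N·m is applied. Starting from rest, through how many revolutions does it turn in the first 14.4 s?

I = (2/5)MR² = (2/5)(2.53)(0.429)² = 0.1862 kg·m².
α = τ/I = 21.0/0.1862 = 112.8 rad/s².
θ = ½αt² = ½(112.8)(14.4)² = 11690 rad.
Revolutions = θ/(2π) = 1861.

≈ 1860 revolutions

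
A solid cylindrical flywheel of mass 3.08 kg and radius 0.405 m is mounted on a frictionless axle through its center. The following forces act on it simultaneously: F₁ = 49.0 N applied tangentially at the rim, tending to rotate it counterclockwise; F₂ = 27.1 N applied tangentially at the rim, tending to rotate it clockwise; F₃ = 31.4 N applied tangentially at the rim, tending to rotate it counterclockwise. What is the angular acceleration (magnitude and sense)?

I = ½MR² = (1/2)(3.08)(0.405)² = 0.2526 kg·m².
Taking counterclockwise as positive: τ₁ = +(49.0)(0.405) = +19.85 N·m; τ₂ = −(27.1)(0.405) = −10.98 N·m; τ₃ = +(31.4)(0.405) = +12.72 N·m.
Net torque τ = 21.59 N·m.
α = τ/I = 21.59/0.2526 = 85.46 rad/s².

α ≈ 85.5 rad/s², counterclockwise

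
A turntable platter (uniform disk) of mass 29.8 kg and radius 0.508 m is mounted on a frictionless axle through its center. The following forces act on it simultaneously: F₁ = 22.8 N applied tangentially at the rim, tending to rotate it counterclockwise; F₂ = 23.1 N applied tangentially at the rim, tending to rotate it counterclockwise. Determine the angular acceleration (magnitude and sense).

α ≈ 6.06 rad/s², counterclockwise

I = ½MR² = (1/2)(29.8)(0.508)² = 3.845 kg·m².
Taking counterclockwise as positive: τ₁ = +(22.8)(0.508) = +11.58 N·m; τ₂ = +(23.1)(0.508) = +11.73 N·m.
Net torque τ = 23.32 N·m.
α = τ/I = 23.32/3.845 = 6.064 rad/s².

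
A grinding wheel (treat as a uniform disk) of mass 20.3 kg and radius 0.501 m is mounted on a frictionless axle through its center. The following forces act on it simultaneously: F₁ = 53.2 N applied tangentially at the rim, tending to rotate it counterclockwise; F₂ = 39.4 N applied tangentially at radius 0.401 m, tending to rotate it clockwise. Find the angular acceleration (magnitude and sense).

α ≈ 4.26 rad/s², counterclockwise

I = ½MR² = (1/2)(20.3)(0.501)² = 2.548 kg·m².
Taking counterclockwise as positive: τ₁ = +(53.2)(0.501) = +26.65 N·m; τ₂ = −(39.4)(0.401) = −15.80 N·m.
Net torque τ = 10.85 N·m.
α = τ/I = 10.85/2.548 = 4.260 rad/s².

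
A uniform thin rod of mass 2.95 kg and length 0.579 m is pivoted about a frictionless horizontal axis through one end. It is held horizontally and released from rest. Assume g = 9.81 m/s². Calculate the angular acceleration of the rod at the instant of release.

α ≈ 25.4 rad/s²

About the pivot, I = (1/3)ML² = (1/3)(2.95)(0.579)² = 0.3297 kg·m².
The weight acts at the center, a distance L/2 = 0.2895 m from the pivot; τ = Mg(L/2) = 8.378 N·m.
α = τ/I = 8.378/0.3297 = 25.41 rad/s².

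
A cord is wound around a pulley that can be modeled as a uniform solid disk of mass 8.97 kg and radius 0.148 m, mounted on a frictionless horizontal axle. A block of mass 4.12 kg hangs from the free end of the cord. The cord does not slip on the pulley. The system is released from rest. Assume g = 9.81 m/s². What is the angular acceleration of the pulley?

α ≈ 31.7 rad/s²

I = ½MR² = (1/2)(8.97)(0.148)² = 0.09824 kg·m².
Block: mg − T = ma. Pulley: TR = Iα. No-slip: a = αR, so T = (I/R²)a = 4.485·a.
Then mg = (m + 4.485)a, so a = (4.12)(9.81)/(4.12 + 4.485) = 4.697 m/s².
α = a/R = 4.697/0.148 = 31.74 rad/s².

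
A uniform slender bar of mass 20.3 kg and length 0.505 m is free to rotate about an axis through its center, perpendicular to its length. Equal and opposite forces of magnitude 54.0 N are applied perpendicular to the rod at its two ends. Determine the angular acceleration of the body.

I = (1/12)ML² = (1/12)(20.3)(0.505)² = 0.4314 kg·m².
The couple gives τ = F·(L/2) + F·(L/2) = F L = (54.0)(0.505) = 27.27 N·m.
From τ = Iα: α = 27.27/0.4314 = 63.21 rad/s².

α ≈ 63.2 rad/s²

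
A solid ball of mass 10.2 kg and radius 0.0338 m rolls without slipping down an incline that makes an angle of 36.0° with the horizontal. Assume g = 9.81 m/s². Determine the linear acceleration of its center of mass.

Translation along the incline: Mg sinθ − f = Ma.
Rotation about the center: fR = Iα with I = (2/5)MR². No-slip gives a = αR, so f = (I/R²)a = (2/5)M a.
Substituting: Mg sinθ = (1 + 0.4000)Ma, so a = g sinθ/(1 + 0.4000) = (9.81) sin 36.0° / 1.400 = 4.119 m/s².

a ≈ 4.12 m/s²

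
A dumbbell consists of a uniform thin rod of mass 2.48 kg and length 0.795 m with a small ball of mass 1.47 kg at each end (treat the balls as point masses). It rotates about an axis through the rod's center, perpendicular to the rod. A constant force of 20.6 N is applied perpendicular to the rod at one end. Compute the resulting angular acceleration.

α ≈ 13.8 rad/s²

I_rod = (1/12)ML² = (1/12)(2.48)(0.795)² = 0.1306 kg·m².
I_balls = 2·m·(L/2)² = 2(1.47)(0.3975)² = 0.4645 kg·m².
Total I = 0.5952 kg·m².
τ = F·(L/2) = (20.6)(0.398) = 8.189 N·m.
α = τ/I = 8.189/0.5952 = 13.76 rad/s².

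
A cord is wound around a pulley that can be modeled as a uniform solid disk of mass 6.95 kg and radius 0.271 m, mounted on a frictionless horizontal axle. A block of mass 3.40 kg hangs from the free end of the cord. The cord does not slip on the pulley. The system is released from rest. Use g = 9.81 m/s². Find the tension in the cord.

T ≈ 16.9 N

I = ½MR² = (1/2)(6.95)(0.271)² = 0.2552 kg·m².
Block: mg − T = ma. Pulley: TR = Iα. No-slip: a = αR, so T = (I/R²)a = 3.475·a.
Then mg = (m + 3.475)a, so a = (3.40)(9.81)/(3.40 + 3.475) = 4.851 m/s².
T = 3.475·a = 16.86 N.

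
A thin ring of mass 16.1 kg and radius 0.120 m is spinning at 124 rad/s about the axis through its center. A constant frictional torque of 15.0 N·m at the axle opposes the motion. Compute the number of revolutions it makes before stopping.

≈ 18.9 revolutions

I = MR² = (16.1)(0.120)² = 0.2318 kg·m².
The net torque has magnitude 15.0 N·m, opposing ω.
|α| = τ/I = 15.00/0.2318 = 64.70 rad/s² (deceleration).
ω² = ω₀² − 2|α|θ with ω = 0 ⇒ θ = ω₀²/(2|α|) = 118.8 rad = 18.91 rev.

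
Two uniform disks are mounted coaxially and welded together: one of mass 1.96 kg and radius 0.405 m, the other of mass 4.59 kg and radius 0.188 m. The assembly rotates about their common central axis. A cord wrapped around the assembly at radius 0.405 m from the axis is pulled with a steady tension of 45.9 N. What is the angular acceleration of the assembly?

I = ½M₁R₁² + ½M₂R₂² = ½(1.96)(0.405)² + ½(4.59)(0.188)² = 0.2419 kg·m².
τ = F r = (45.9)(0.405) = 18.59 N·m.
α = τ/I = 18.59/0.2419 = 76.86 rad/s².

α ≈ 76.9 rad/s²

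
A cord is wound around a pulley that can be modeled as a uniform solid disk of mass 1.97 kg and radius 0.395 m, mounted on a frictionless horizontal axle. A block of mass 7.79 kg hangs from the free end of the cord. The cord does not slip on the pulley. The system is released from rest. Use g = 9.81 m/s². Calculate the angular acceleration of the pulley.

I = ½MR² = (1/2)(1.97)(0.395)² = 0.1537 kg·m².
Block: mg − T = ma. Pulley: TR = Iα. No-slip: a = αR, so T = (I/R²)a = 0.9850·a.
Then mg = (m + 0.9850)a, so a = (7.79)(9.81)/(7.79 + 0.9850) = 8.709 m/s².
α = a/R = 8.709/0.395 = 22.05 rad/s².

α ≈ 22.0 rad/s²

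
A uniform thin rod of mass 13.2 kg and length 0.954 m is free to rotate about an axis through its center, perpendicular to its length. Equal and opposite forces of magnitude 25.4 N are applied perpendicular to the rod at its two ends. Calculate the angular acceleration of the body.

α ≈ 24.2 rad/s²

I = (1/12)ML² = (1/12)(13.2)(0.954)² = 1.001 kg·m².
The couple gives τ = F·(L/2) + F·(L/2) = F L = (25.4)(0.954) = 24.23 N·m.
From τ = Iα: α = 24.23/1.001 = 24.20 rad/s².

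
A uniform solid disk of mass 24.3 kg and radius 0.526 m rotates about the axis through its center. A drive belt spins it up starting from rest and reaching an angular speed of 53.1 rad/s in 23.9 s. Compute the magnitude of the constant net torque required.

τ ≈ 7.47 N·m

I = ½MR² = (1/2)(24.3)(0.526)² = 3.362 kg·m².
α = Δω/Δt = (53.1 − 0)/23.9 = 2.222 rad/s².
τ = Iα = (3.362)(2.222) = 7.469 N·m.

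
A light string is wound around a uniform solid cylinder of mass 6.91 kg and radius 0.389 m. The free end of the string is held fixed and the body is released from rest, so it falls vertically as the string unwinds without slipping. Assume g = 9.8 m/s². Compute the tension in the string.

Translation: Mg − T = Ma. Rotation about the center: TR = Iα with I = ½MR².
With a = αR: T = (I/R²)a = (1/2)M a, so Mg = (1 + 0.5000)Ma.
a = g/(1 + 0.5000) = 9.8/1.500 = 6.533 m/s².
T = 0.5000·M·a = (0.5000)(6.91)(6.533) = 22.57 N.

T ≈ 22.6 N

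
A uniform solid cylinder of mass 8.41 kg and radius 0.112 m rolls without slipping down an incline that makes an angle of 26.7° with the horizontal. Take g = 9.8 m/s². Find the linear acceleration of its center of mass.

a ≈ 2.94 m/s²

Translation along the incline: Mg sinθ − f = Ma.
Rotation about the center: fR = Iα with I = ½MR². No-slip gives a = αR, so f = (I/R²)a = (1/2)M a.
Substituting: Mg sinθ = (1 + 0.5000)Ma, so a = g sinθ/(1 + 0.5000) = (9.8) sin 26.7° / 1.500 = 2.936 m/s².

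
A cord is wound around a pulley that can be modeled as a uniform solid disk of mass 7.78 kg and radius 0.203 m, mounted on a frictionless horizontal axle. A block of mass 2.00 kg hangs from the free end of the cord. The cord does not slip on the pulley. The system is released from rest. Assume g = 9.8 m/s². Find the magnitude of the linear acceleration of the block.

a ≈ 3.33 m/s²

I = ½MR² = (1/2)(7.78)(0.203)² = 0.1603 kg·m².
Block: mg − T = ma. Pulley: TR = Iα. No-slip: a = αR, so T = (I/R²)a = 3.890·a.
Then mg = (m + 3.890)a, so a = (2.00)(9.8)/(2.00 + 3.890) = 3.328 m/s².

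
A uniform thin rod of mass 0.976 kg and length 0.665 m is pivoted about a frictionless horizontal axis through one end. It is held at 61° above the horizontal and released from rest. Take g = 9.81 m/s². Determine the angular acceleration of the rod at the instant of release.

α ≈ 10.7 rad/s²

About the pivot, I = (1/3)ML² = (1/3)(0.976)(0.665)² = 0.1439 kg·m².
The weight acts at the center, a distance L/2 = 0.3325 m from the pivot; τ = Mg(L/2) cos 61° = 1.543 N·m.
α = τ/I = 1.543/0.1439 = 10.73 rad/s².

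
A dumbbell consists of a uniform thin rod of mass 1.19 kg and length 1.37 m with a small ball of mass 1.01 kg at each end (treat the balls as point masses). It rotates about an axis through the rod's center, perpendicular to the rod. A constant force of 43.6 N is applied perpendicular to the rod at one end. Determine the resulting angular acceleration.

α ≈ 26.3 rad/s²

I_rod = (1/12)ML² = (1/12)(1.19)(1.37)² = 0.1861 kg·m².
I_balls = 2·m·(L/2)² = 2(1.01)(0.6850)² = 0.9478 kg·m².
Total I = 1.134 kg·m².
τ = F·(L/2) = (43.6)(0.685) = 29.87 N·m.
α = τ/I = 29.87/1.134 = 26.34 rad/s².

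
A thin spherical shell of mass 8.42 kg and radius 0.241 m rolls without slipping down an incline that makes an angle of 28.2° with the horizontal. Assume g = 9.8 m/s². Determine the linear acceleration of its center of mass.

a ≈ 2.78 m/s²

Translation along the incline: Mg sinθ − f = Ma.
Rotation about the center: fR = Iα with I = (2/3)MR². No-slip gives a = αR, so f = (I/R²)a = (2/3)M a.
Substituting: Mg sinθ = (1 + 0.6667)Ma, so a = g sinθ/(1 + 0.6667) = (9.8) sin 28.2° / 1.667 = 2.779 m/s².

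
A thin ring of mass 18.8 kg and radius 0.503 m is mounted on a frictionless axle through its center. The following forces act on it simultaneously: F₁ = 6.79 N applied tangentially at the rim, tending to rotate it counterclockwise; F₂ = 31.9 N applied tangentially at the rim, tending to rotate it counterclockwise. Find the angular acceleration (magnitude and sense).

α ≈ 4.09 rad/s², counterclockwise

I = MR² = (18.8)(0.503)² = 4.757 kg·m².
Taking counterclockwise as positive: τ₁ = +(6.79)(0.503) = +3.415 N·m; τ₂ = +(31.9)(0.503) = +16.05 N·m.
Net torque τ = 19.46 N·m.
α = τ/I = 19.46/4.757 = 4.091 rad/s².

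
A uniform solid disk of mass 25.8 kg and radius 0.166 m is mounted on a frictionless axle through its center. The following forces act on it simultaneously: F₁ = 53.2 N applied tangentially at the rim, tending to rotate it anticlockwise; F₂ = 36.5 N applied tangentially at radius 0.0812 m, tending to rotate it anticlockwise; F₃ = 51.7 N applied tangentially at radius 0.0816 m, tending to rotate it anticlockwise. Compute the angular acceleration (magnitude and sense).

α ≈ 45.0 rad/s², anticlockwise

I = ½MR² = (1/2)(25.8)(0.166)² = 0.3555 kg·m².
Taking anticlockwise as positive: τ₁ = +(53.2)(0.166) = +8.831 N·m; τ₂ = +(36.5)(0.0812) = +2.964 N·m; τ₃ = +(51.7)(0.0816) = +4.219 N·m.
Net torque τ = 16.01 N·m.
α = τ/I = 16.01/0.3555 = 45.05 rad/s².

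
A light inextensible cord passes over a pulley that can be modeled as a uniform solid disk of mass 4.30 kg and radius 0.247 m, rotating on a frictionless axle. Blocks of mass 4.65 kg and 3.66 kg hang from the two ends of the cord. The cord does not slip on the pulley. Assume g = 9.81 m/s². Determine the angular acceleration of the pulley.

I = ½MR² = (1/2)(4.30)(0.247)² = 0.1312 kg·m².
Heavier block: m₁g − T₁ = m₁a. Lighter block: T₂ − m₂g = m₂a.
Pulley: (T₁ − T₂)R = Iα = I(a/R), so T₁ − T₂ = (I/R²)a = (1/2)M_p a = 2.150·a.
Adding the three: (m₁ − m₂)g = (m₁ + m₂ + 2.150)a, so a = (4.65 − 3.66)(9.81)/(4.65 + 3.66 + 2.150) = 0.9285 m/s².
α = a/R = 0.9285/0.247 = 3.759 rad/s².

α ≈ 3.76 rad/s²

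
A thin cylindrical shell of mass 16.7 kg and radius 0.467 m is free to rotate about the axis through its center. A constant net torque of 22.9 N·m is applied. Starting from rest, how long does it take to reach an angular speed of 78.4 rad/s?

t ≈ 12.5 s

I = MR² = (16.7)(0.467)² = 3.642 kg·m².
α = τ/I = 22.9/3.642 = 6.288 rad/s².
ω = αt ⇒ t = ω/α = 78.4/6.288 = 12.47 s.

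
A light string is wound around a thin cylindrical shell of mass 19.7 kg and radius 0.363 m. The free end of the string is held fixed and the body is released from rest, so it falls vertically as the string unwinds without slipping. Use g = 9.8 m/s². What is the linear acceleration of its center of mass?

Translation: Mg − T = Ma. Rotation about the center: TR = Iα with I = MR².
With a = αR: T = (I/R²)a = M a, so Mg = (1 + 1.000)Ma.
a = g/(1 + 1.000) = 9.8/2.000 = 4.900 m/s².

a ≈ 4.90 m/s²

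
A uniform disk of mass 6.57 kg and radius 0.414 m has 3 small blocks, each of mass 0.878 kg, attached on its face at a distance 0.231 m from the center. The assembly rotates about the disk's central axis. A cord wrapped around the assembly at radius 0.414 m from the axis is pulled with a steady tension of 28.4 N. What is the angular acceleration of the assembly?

I_disk = ½MR² = ½(6.57)(0.414)² = 0.5630 kg·m².
I_blocks = 3·m·r² = 3(0.878)(0.231)² = 0.1406 kg·m².
Total I = 0.7036 kg·m².
τ = F r = (28.4)(0.414) = 11.76 N·m.
α = τ/I = 11.76/0.7036 = 16.71 rad/s².

α ≈ 16.7 rad/s²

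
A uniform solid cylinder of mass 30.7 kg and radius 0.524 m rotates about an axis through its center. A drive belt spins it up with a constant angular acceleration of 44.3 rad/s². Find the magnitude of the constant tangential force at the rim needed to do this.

I = ½MR² = (1/2)(30.7)(0.524)² = 4.215 kg·m².
The required torque is τ = Iα = (4.215)(44.30) = 186.7 N·m.
A tangential force at the rim gives τ = FR, so F = τ/R = 186.7/0.524 = 356.3 N.

F ≈ 356 N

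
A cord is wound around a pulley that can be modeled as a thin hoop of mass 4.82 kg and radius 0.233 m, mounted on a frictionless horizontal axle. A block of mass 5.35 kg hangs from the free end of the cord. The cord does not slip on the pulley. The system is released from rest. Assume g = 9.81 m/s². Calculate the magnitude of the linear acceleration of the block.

I = MR² = (4.82)(0.233)² = 0.2617 kg·m².
Block: mg − T = ma. Pulley: TR = Iα. No-slip: a = αR, so T = (I/R²)a = 4.820·a.
Then mg = (m + 4.820)a, so a = (5.35)(9.81)/(5.35 + 4.820) = 5.161 m/s².

a ≈ 5.16 m/s²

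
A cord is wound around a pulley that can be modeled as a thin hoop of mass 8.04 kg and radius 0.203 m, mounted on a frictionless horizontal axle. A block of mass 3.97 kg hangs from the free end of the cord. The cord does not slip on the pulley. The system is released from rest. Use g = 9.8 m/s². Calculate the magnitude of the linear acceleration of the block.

I = MR² = (8.04)(0.203)² = 0.3313 kg·m².
Block: mg − T = ma. Pulley: TR = Iα. No-slip: a = αR, so T = (I/R²)a = 8.040·a.
Then mg = (m + 8.040)a, so a = (3.97)(9.8)/(3.97 + 8.040) = 3.239 m/s².

a ≈ 3.24 m/s²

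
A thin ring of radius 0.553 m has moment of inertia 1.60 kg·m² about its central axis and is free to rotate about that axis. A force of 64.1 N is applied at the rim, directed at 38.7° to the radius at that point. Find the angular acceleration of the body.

Only the tangential component produces torque: τ = F R sinθ = (64.1)(0.553) sin 38.7° = 22.16 N·m.
Newton's second law for rotation, τ = Iα, gives α = τ/I = 22.16/1.600 = 13.85 rad/s².

α ≈ 13.9 rad/s²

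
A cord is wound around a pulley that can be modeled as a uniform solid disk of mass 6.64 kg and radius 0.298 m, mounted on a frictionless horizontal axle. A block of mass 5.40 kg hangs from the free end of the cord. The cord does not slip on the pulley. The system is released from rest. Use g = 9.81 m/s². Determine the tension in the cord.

T ≈ 20.2 N

I = ½MR² = (1/2)(6.64)(0.298)² = 0.2948 kg·m².
Block: mg − T = ma. Pulley: TR = Iα. No-slip: a = αR, so T = (I/R²)a = 3.320·a.
Then mg = (m + 3.320)a, so a = (5.40)(9.81)/(5.40 + 3.320) = 6.075 m/s².
T = 3.320·a = 20.17 N.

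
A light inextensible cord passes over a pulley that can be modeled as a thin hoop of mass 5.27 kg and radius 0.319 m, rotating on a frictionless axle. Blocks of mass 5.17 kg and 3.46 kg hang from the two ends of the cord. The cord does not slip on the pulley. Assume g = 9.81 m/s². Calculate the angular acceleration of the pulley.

α ≈ 3.78 rad/s²

I = MR² = (5.27)(0.319)² = 0.5363 kg·m².
Heavier block: m₁g − T₁ = m₁a. Lighter block: T₂ − m₂g = m₂a.
Pulley: (T₁ − T₂)R = Iα = I(a/R), so T₁ − T₂ = (I/R²)a = 1·M_p a = 5.270·a.
Adding the three: (m₁ − m₂)g = (m₁ + m₂ + 5.270)a, so a = (5.17 − 3.46)(9.81)/(5.17 + 3.46 + 5.270) = 1.207 m/s².
α = a/R = 1.207/0.319 = 3.783 rad/s².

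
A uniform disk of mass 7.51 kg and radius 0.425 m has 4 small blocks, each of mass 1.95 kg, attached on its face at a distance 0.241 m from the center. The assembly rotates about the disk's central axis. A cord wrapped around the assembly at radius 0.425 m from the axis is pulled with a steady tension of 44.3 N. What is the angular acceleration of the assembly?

I_disk = ½MR² = ½(7.51)(0.425)² = 0.6782 kg·m².
I_blocks = 4·m·r² = 4(1.95)(0.241)² = 0.4530 kg·m².
Total I = 1.131 kg·m².
τ = F r = (44.3)(0.425) = 18.83 N·m.
α = τ/I = 18.83/1.131 = 16.64 rad/s².

α ≈ 16.6 rad/s²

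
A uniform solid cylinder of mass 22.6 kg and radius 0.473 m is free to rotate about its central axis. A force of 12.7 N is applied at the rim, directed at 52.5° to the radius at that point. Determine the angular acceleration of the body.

I = ½MR² = (1/2)(22.6)(0.473)² = 2.528 kg·m².
Only the tangential component produces torque: τ = F R sinθ = (12.7)(0.473) sin 52.5° = 4.766 N·m.
Newton's second law for rotation, τ = Iα, gives α = τ/I = 4.766/2.528 = 1.885 rad/s².

α ≈ 1.89 rad/s²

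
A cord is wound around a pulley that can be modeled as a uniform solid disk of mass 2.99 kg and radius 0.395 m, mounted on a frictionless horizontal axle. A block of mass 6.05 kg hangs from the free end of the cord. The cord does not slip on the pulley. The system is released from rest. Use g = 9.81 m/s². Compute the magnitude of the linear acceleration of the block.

a ≈ 7.87 m/s²

I = ½MR² = (1/2)(2.99)(0.395)² = 0.2333 kg·m².
Block: mg − T = ma. Pulley: TR = Iα. No-slip: a = αR, so T = (I/R²)a = 1.495·a.
Then mg = (m + 1.495)a, so a = (6.05)(9.81)/(6.05 + 1.495) = 7.866 m/s².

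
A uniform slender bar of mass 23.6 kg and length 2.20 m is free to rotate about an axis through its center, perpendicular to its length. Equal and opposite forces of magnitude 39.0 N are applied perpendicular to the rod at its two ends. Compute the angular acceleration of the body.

I = (1/12)ML² = (1/12)(23.6)(2.20)² = 9.519 kg·m².
The couple gives τ = F·(L/2) + F·(L/2) = F L = (39.0)(2.20) = 85.80 N·m.
From τ = Iα: α = 85.80/9.519 = 9.014 rad/s².

α ≈ 9.01 rad/s²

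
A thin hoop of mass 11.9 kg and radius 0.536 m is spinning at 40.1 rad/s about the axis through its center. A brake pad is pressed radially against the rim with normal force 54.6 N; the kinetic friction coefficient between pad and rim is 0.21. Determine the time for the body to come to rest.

t ≈ 22.3 s

I = MR² = (11.9)(0.536)² = 3.419 kg·m².
Friction force f = μN = (0.21)(54.6) = 11.47 N at the rim; torque magnitude τ = fR = 6.146 N·m, opposing ω.
|α| = τ/I = 6.146/3.419 = 1.798 rad/s² (deceleration).
0 = ω₀ − |α|t ⇒ t = ω₀/|α| = 40.1/1.798 = 22.31 s.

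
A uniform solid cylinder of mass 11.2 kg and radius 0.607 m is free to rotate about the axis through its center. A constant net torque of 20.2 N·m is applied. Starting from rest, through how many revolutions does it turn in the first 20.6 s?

I = ½MR² = (1/2)(11.2)(0.607)² = 2.063 kg·m².
α = τ/I = 20.2/2.063 = 9.790 rad/s².
θ = ½αt² = ½(9.790)(20.6)² = 2077 rad.
Revolutions = θ/(2π) = 330.6.

≈ 331 revolutions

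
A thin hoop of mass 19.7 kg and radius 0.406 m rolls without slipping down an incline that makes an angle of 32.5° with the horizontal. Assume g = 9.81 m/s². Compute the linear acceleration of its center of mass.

Translation along the incline: Mg sinθ − f = Ma.
Rotation about the center: fR = Iα with I = MR². No-slip gives a = αR, so f = (I/R²)a = M a.
Substituting: Mg sinθ = (1 + 1.000)Ma, so a = g sinθ/(1 + 1.000) = (9.81) sin 32.5° / 2.000 = 2.635 m/s².

a ≈ 2.64 m/s²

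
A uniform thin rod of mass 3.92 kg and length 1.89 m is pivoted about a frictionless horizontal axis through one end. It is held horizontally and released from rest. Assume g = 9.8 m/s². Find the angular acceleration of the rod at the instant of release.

About the pivot, I = (1/3)ML² = (1/3)(3.92)(1.89)² = 4.668 kg·m².
The weight acts at the center, a distance L/2 = 0.9450 m from the pivot; τ = Mg(L/2) = 36.30 N·m.
α = τ/I = 36.30/4.668 = 7.778 rad/s².
(Equivalently α = (3g/(2L)) = 7.778 rad/s².)

α ≈ 7.78 rad/s²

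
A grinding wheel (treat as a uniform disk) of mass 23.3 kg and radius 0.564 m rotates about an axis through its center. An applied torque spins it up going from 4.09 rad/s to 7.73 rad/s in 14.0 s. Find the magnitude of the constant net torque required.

τ ≈ 0.964 N·m

I = ½MR² = (1/2)(23.3)(0.564)² = 3.706 kg·m².
α = Δω/Δt = (7.73 − 4.09)/14.0 = 0.2600 rad/s².
τ = Iα = (3.706)(0.2600) = 0.9635 N·m.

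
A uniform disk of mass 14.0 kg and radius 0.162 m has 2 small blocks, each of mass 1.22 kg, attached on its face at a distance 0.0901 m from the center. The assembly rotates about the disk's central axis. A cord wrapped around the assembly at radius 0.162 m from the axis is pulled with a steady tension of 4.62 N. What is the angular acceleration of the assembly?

α ≈ 3.68 rad/s²

I_disk = ½MR² = ½(14.0)(0.162)² = 0.1837 kg·m².
I_blocks = 2·m·r² = 2(1.22)(0.0901)² = 0.01981 kg·m².
Total I = 0.2035 kg·m².
τ = F r = (4.62)(0.162) = 0.7484 N·m.
α = τ/I = 0.7484/0.2035 = 3.678 rad/s².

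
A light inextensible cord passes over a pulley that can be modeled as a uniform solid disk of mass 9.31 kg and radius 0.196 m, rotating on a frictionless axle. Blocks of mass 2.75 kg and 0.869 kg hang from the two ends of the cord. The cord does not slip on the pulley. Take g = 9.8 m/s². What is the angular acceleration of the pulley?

α ≈ 11.4 rad/s²

I = ½MR² = (1/2)(9.31)(0.196)² = 0.1788 kg·m².
Heavier block: m₁g − T₁ = m₁a. Lighter block: T₂ − m₂g = m₂a.
Pulley: (T₁ − T₂)R = Iα = I(a/R), so T₁ − T₂ = (I/R²)a = (1/2)M_p a = 4.655·a.
Adding the three: (m₁ − m₂)g = (m₁ + m₂ + 4.655)a, so a = (2.75 − 0.869)(9.8)/(2.75 + 0.869 + 4.655) = 2.228 m/s².
α = a/R = 2.228/0.196 = 11.37 rad/s².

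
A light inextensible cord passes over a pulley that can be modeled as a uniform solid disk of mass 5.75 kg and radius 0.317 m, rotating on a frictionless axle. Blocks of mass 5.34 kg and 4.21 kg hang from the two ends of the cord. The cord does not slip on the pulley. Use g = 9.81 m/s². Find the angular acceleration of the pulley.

I = ½MR² = (1/2)(5.75)(0.317)² = 0.2889 kg·m².
Heavier block: m₁g − T₁ = m₁a. Lighter block: T₂ − m₂g = m₂a.
Pulley: (T₁ − T₂)R = Iα = I(a/R), so T₁ − T₂ = (I/R²)a = (1/2)M_p a = 2.875·a.
Adding the three: (m₁ − m₂)g = (m₁ + m₂ + 2.875)a, so a = (5.34 − 4.21)(9.81)/(5.34 + 4.21 + 2.875) = 0.8922 m/s².
α = a/R = 0.8922/0.317 = 2.814 rad/s².

α ≈ 2.81 rad/s²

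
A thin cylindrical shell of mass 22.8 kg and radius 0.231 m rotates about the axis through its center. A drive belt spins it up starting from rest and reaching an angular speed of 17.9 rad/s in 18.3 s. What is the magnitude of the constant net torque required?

I = MR² = (22.8)(0.231)² = 1.217 kg·m².
α = Δω/Δt = (17.9 − 0)/18.3 = 0.9781 rad/s².
τ = Iα = (1.217)(0.9781) = 1.190 N·m.

τ ≈ 1.19 N·m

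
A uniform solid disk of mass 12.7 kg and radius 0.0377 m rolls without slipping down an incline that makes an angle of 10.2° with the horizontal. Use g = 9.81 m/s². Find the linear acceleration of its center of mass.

a ≈ 1.16 m/s²

Translation along the incline: Mg sinθ − f = Ma.
Rotation about the center: fR = Iα with I = ½MR². No-slip gives a = αR, so f = (I/R²)a = (1/2)M a.
Substituting: Mg sinθ = (1 + 0.5000)Ma, so a = g sinθ/(1 + 0.5000) = (9.81) sin 10.2° / 1.500 = 1.158 m/s².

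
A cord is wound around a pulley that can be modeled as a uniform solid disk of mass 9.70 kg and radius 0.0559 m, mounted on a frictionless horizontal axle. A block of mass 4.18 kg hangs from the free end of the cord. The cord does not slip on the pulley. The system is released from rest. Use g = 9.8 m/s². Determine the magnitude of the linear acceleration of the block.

a ≈ 4.54 m/s²

I = ½MR² = (1/2)(9.70)(0.0559)² = 0.01516 kg·m².
Block: mg − T = ma. Pulley: TR = Iα. No-slip: a = αR, so T = (I/R²)a = 4.850·a.
Then mg = (m + 4.850)a, so a = (4.18)(9.8)/(4.18 + 4.850) = 4.536 m/s².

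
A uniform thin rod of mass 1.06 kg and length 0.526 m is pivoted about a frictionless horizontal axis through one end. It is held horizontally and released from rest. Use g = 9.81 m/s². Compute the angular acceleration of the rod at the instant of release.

α ≈ 28.0 rad/s²

About the pivot, I = (1/3)ML² = (1/3)(1.06)(0.526)² = 0.09776 kg·m².
The weight acts at the center, a distance L/2 = 0.2630 m from the pivot; τ = Mg(L/2) = 2.735 N·m.
α = τ/I = 2.735/0.09776 = 27.98 rad/s².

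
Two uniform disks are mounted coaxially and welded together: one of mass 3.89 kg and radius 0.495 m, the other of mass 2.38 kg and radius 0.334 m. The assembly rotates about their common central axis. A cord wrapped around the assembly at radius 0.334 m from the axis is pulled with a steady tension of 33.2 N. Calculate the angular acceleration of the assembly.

α ≈ 18.2 rad/s²

I = ½M₁R₁² + ½M₂R₂² = ½(3.89)(0.495)² + ½(2.38)(0.334)² = 0.6093 kg·m².
τ = F r = (33.2)(0.334) = 11.09 N·m.
α = τ/I = 11.09/0.6093 = 18.20 rad/s².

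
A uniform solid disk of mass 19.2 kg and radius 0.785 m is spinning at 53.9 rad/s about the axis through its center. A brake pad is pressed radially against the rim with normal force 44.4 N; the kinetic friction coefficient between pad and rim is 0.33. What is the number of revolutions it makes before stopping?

≈ 119 revolutions

I = ½MR² = (1/2)(19.2)(0.785)² = 5.916 kg·m².
Friction force f = μN = (0.33)(44.4) = 14.65 N at the rim; torque magnitude τ = fR = 11.50 N·m, opposing ω.
|α| = τ/I = 11.50/5.916 = 1.944 rad/s² (deceleration).
ω² = ω₀² − 2|α|θ with ω = 0 ⇒ θ = ω₀²/(2|α|) = 747.1 rad = 118.9 rev.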